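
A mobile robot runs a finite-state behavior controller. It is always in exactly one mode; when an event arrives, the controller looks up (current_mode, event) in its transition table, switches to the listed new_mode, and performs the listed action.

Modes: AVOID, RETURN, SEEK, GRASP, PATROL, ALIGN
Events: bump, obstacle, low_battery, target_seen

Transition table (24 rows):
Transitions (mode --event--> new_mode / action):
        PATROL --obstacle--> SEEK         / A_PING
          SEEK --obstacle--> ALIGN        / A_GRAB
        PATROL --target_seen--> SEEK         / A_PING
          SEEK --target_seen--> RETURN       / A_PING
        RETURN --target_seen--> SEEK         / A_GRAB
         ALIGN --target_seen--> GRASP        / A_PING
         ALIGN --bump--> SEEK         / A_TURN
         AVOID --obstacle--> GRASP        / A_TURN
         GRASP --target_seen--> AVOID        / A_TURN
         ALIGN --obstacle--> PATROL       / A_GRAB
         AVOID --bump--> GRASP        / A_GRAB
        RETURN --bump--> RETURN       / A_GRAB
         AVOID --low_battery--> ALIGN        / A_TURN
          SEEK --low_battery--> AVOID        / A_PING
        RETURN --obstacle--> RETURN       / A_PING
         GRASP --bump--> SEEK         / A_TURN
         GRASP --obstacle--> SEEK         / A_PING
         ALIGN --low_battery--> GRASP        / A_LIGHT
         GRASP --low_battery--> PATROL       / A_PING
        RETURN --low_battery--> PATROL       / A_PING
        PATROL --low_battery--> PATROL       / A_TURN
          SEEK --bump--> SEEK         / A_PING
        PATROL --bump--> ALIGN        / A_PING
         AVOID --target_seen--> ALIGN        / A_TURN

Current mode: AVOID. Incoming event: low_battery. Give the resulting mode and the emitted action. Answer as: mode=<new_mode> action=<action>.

current mode = AVOID; filter table to that mode:
  (AVOID, obstacle) → (GRASP, A_TURN)
  (AVOID, bump) → (GRASP, A_GRAB)
  (AVOID, low_battery) → (ALIGN, A_TURN)  ← event matches
  (AVOID, target_seen) → (ALIGN, A_TURN)
event = low_battery selects (ALIGN, A_TURN)

mode=ALIGN action=A_TURN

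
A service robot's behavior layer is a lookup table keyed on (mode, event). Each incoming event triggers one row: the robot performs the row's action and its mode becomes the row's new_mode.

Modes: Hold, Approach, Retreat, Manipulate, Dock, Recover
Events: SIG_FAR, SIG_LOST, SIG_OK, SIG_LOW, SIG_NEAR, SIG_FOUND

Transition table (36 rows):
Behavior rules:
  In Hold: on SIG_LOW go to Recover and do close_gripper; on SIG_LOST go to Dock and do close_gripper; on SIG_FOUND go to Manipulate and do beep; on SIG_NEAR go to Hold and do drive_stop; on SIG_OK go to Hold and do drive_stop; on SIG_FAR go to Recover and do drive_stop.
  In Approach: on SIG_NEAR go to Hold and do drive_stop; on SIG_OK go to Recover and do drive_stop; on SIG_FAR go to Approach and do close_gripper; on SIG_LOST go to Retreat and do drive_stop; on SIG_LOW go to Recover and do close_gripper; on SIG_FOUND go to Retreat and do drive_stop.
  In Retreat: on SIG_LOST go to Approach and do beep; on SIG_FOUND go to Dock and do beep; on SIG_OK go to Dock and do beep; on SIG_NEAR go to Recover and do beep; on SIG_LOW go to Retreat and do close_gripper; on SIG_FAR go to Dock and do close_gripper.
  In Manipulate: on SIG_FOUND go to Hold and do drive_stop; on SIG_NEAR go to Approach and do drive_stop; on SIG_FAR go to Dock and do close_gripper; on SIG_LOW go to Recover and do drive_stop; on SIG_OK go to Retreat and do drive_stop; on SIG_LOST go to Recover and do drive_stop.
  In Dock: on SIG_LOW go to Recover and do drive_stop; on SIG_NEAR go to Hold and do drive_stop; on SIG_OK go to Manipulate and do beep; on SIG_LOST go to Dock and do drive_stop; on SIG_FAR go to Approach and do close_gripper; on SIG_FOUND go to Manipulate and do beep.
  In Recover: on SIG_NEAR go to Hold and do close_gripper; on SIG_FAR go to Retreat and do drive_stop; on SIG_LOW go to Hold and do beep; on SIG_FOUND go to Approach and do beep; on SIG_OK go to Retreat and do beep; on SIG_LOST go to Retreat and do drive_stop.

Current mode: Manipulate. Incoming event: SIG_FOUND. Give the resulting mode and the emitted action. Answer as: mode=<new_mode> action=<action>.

current mode = Manipulate; filter table to that mode:
  (Manipulate, SIG_FOUND) → (Hold, drive_stop)  ← event matches
  (Manipulate, SIG_NEAR) → (Approach, drive_stop)
  (Manipulate, SIG_FAR) → (Dock, close_gripper)
  (Manipulate, SIG_LOW) → (Recover, drive_stop)
  (Manipulate, SIG_OK) → (Retreat, drive_stop)
  (Manipulate, SIG_LOST) → (Recover, drive_stop)
event = SIG_FOUND selects (Hold, drive_stop)

mode=Hold action=drive_stop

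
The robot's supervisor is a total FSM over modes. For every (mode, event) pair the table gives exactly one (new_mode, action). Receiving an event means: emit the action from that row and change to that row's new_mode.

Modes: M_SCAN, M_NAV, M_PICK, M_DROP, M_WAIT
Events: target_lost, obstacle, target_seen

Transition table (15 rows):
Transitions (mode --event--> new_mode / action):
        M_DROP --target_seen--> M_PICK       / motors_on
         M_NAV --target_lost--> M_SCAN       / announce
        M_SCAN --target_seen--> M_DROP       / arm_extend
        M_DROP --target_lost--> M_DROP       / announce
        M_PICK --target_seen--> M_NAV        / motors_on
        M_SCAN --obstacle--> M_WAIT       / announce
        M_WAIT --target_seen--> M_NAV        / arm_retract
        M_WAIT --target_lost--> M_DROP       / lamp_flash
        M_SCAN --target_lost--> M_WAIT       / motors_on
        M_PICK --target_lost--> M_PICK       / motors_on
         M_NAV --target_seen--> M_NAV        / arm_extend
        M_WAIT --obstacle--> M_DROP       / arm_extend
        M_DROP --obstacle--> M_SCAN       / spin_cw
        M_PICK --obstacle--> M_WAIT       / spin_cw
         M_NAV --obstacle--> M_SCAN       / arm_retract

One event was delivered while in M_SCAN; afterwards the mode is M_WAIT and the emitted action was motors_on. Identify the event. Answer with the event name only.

try target_lost: (M_SCAN, target_lost) → (M_WAIT, motors_on)  ← matches
try obstacle: (M_SCAN, obstacle) → (M_WAIT, announce)
try target_seen: (M_SCAN, target_seen) → (M_DROP, arm_extend)

target_lost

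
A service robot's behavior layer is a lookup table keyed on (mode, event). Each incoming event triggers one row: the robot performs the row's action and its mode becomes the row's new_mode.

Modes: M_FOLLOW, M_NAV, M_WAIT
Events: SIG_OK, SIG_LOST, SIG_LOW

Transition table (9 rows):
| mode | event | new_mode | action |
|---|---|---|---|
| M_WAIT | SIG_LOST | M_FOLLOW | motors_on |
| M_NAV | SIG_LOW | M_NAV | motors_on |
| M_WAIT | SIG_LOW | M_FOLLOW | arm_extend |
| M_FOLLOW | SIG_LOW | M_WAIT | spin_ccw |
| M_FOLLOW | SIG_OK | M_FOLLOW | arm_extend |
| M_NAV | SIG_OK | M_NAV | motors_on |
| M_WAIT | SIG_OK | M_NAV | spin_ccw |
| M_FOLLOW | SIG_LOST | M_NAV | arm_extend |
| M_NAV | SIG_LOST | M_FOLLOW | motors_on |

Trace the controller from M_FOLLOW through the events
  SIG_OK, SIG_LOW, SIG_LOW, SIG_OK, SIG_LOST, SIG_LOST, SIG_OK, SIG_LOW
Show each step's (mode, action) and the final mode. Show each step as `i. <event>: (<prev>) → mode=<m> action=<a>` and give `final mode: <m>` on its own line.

final mode: M_WAIT

1. SIG_OK: (M_FOLLOW) → mode=M_FOLLOW action=arm_extend
2. SIG_LOW: (M_FOLLOW) → mode=M_WAIT action=spin_ccw
3. SIG_LOW: (M_WAIT) → mode=M_FOLLOW action=arm_extend
4. SIG_OK: (M_FOLLOW) → mode=M_FOLLOW action=arm_extend
5. SIG_LOST: (M_FOLLOW) → mode=M_NAV action=arm_extend
6. SIG_LOST: (M_NAV) → mode=M_FOLLOW action=motors_on
7. SIG_OK: (M_FOLLOW) → mode=M_FOLLOW action=arm_extend
8. SIG_LOW: (M_FOLLOW) → mode=M_WAIT action=spin_ccw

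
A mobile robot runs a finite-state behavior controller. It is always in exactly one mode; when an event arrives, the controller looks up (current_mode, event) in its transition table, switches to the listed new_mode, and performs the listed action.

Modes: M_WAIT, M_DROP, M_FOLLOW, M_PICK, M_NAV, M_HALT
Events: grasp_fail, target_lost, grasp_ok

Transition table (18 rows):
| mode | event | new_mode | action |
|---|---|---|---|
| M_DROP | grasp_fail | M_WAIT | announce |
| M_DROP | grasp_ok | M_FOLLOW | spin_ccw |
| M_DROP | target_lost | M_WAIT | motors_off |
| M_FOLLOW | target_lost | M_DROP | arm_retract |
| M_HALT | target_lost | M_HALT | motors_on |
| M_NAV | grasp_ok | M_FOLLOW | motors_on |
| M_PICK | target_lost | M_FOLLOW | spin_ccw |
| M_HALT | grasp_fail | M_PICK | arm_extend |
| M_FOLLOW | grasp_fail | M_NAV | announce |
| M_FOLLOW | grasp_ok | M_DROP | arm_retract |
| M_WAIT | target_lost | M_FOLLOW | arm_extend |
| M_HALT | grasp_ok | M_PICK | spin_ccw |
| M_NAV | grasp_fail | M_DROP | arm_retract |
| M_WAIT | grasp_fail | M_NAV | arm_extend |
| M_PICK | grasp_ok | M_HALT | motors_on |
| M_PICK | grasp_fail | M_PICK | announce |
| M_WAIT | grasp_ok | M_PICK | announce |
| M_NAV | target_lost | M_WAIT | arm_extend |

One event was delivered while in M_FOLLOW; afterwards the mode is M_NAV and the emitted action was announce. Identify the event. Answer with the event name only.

grasp_fail

try grasp_fail: (M_FOLLOW, grasp_fail) → (M_NAV, announce)  ← matches
try target_lost: (M_FOLLOW, target_lost) → (M_DROP, arm_retract)
try grasp_ok: (M_FOLLOW, grasp_ok) → (M_DROP, arm_retract)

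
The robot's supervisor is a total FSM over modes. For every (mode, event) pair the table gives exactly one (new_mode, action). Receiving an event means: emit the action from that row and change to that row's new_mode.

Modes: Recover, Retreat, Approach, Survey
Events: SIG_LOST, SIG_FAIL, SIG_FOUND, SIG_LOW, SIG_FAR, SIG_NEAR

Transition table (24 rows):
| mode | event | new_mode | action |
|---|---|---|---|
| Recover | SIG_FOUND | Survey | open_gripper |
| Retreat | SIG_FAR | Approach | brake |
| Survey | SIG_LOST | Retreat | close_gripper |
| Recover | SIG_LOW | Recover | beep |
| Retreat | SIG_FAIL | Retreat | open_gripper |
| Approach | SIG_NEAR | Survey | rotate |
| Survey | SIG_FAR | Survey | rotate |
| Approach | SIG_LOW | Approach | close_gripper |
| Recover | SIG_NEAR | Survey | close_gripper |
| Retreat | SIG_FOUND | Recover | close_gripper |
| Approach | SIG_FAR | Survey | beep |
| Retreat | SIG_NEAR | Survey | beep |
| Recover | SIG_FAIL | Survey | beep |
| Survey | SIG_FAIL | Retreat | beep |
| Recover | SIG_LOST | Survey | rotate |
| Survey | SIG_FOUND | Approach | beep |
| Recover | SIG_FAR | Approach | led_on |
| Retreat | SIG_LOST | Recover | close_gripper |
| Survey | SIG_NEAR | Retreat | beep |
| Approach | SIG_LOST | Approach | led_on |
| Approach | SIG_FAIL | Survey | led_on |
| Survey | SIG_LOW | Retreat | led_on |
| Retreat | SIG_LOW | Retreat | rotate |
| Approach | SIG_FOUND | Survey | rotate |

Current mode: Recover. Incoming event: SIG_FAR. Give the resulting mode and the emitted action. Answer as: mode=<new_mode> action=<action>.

current mode = Recover; filter table to that mode:
  (Recover, SIG_FOUND) → (Survey, open_gripper)
  (Recover, SIG_LOW) → (Recover, beep)
  (Recover, SIG_NEAR) → (Survey, close_gripper)
  (Recover, SIG_FAIL) → (Survey, beep)
  (Recover, SIG_LOST) → (Survey, rotate)
  (Recover, SIG_FAR) → (Approach, led_on)  ← event matches
event = SIG_FAR selects (Approach, led_on)

mode=Approach action=led_on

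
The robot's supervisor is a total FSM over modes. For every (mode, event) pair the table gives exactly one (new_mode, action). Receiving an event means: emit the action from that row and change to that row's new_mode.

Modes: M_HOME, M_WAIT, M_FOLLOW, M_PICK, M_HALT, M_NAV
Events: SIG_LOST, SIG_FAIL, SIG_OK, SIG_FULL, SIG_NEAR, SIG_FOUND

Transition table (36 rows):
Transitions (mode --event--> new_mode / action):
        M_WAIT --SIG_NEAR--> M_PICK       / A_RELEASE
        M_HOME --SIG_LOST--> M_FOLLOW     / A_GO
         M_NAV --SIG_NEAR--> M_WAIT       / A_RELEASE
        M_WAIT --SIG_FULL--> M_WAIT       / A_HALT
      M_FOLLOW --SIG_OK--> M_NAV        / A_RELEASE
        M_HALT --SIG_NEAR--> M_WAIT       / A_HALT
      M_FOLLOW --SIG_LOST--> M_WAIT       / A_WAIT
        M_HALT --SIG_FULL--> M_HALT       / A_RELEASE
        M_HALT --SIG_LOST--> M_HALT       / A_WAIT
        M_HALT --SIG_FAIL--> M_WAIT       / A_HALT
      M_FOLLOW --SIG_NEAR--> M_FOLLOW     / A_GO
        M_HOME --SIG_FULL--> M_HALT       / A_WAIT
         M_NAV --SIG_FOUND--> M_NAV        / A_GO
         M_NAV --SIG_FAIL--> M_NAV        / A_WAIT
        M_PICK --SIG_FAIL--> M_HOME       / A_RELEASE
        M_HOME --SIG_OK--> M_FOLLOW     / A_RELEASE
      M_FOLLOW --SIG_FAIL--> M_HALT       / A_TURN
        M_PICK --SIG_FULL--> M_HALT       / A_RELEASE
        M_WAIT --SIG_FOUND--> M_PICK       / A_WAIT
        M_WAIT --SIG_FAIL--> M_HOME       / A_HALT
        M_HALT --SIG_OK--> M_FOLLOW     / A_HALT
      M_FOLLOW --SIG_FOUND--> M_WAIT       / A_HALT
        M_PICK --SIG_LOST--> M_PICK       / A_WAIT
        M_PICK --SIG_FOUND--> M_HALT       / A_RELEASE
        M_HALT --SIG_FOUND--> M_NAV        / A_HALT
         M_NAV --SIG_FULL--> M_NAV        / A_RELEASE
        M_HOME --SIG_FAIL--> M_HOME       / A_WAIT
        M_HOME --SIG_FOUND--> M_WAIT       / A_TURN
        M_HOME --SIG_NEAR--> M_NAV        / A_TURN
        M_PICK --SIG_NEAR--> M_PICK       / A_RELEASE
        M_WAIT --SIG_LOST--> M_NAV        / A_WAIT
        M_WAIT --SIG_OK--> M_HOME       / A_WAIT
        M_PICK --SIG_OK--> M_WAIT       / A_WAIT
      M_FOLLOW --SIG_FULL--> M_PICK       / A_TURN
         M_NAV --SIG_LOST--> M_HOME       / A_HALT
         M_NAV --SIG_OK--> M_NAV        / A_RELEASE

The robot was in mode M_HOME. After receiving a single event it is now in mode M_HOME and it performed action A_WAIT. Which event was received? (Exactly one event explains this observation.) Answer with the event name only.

SIG_FAIL

try SIG_LOST: (M_HOME, SIG_LOST) → (M_FOLLOW, A_GO)
try SIG_FAIL: (M_HOME, SIG_FAIL) → (M_HOME, A_WAIT)  ← matches
try SIG_OK: (M_HOME, SIG_OK) → (M_FOLLOW, A_RELEASE)
try SIG_FULL: (M_HOME, SIG_FULL) → (M_HALT, A_WAIT)
try SIG_NEAR: (M_HOME, SIG_NEAR) → (M_NAV, A_TURN)
try SIG_FOUND: (M_HOME, SIG_FOUND) → (M_WAIT, A_TURN)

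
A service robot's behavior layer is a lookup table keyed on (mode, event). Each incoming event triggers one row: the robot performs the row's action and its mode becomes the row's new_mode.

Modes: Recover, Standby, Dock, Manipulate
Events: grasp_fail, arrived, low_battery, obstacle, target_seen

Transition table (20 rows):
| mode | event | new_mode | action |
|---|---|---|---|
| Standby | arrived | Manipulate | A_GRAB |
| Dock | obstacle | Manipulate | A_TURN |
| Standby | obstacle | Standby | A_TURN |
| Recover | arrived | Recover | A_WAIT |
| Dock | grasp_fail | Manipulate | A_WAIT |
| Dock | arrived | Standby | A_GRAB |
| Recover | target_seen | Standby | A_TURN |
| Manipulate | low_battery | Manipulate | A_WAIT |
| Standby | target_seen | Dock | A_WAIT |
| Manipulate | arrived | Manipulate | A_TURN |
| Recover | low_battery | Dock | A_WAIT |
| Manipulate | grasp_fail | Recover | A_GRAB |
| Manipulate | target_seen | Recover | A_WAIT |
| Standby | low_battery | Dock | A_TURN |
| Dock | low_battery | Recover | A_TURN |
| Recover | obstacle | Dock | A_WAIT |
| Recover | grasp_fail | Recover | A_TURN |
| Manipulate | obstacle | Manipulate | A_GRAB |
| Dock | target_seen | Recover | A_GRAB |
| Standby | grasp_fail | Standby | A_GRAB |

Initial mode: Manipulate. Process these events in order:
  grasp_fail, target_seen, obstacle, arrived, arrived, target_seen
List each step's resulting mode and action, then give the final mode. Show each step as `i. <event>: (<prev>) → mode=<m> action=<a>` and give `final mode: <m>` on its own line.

1. grasp_fail: (Manipulate) → mode=Recover action=A_GRAB
2. target_seen: (Recover) → mode=Standby action=A_TURN
3. obstacle: (Standby) → mode=Standby action=A_TURN
4. arrived: (Standby) → mode=Manipulate action=A_GRAB
5. arrived: (Manipulate) → mode=Manipulate action=A_TURN
6. target_seen: (Manipulate) → mode=Recover action=A_WAIT

final mode: Recover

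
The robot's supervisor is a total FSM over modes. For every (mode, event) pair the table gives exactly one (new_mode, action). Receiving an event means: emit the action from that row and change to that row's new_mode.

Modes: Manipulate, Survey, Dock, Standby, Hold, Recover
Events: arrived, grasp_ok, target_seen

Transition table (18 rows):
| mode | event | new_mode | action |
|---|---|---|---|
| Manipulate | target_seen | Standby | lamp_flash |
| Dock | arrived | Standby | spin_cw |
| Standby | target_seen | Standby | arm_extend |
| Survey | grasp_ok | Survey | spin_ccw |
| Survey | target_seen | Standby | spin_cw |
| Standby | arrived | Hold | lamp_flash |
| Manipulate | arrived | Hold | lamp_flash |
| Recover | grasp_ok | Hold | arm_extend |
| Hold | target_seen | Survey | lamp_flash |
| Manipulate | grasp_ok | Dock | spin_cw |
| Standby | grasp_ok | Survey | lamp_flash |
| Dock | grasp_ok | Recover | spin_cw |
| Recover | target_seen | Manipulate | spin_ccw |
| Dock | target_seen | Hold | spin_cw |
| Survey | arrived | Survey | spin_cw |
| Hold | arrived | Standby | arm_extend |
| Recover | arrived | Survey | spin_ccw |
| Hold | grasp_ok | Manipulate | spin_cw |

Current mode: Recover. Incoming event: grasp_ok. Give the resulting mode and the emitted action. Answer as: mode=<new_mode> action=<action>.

current mode = Recover; filter table to that mode:
  (Recover, grasp_ok) → (Hold, arm_extend)  ← event matches
  (Recover, target_seen) → (Manipulate, spin_ccw)
  (Recover, arrived) → (Survey, spin_ccw)
event = grasp_ok selects (Hold, arm_extend)

mode=Hold action=arm_extend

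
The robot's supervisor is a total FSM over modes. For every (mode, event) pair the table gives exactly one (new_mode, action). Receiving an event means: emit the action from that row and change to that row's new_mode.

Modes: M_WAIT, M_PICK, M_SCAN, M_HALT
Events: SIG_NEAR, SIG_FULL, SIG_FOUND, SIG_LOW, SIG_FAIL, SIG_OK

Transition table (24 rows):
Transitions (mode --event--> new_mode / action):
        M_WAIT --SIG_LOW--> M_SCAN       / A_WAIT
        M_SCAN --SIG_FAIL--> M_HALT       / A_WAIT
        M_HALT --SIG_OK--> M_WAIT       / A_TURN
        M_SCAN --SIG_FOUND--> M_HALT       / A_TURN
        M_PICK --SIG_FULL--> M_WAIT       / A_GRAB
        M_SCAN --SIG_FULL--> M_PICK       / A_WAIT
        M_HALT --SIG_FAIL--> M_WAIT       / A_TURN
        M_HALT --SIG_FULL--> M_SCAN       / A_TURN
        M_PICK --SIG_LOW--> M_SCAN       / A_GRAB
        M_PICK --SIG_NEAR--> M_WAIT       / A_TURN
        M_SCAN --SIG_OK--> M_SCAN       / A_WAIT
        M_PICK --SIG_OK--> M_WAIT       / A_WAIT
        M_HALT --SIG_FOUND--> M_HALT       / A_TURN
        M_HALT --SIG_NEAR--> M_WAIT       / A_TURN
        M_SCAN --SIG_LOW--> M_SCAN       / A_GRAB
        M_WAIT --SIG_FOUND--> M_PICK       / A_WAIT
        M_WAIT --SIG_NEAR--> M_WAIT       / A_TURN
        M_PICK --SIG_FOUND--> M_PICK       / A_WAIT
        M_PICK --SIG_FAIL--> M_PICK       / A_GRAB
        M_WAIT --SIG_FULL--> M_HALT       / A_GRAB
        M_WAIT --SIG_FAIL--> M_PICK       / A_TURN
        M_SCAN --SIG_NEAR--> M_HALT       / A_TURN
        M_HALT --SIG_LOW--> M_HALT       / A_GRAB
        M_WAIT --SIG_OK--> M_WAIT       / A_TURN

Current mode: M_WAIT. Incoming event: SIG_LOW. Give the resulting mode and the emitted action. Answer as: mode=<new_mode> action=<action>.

current mode = M_WAIT; filter table to that mode:
  (M_WAIT, SIG_LOW) → (M_SCAN, A_WAIT)  ← event matches
  (M_WAIT, SIG_FOUND) → (M_PICK, A_WAIT)
  (M_WAIT, SIG_NEAR) → (M_WAIT, A_TURN)
  (M_WAIT, SIG_FULL) → (M_HALT, A_GRAB)
  (M_WAIT, SIG_FAIL) → (M_PICK, A_TURN)
  (M_WAIT, SIG_OK) → (M_WAIT, A_TURN)
event = SIG_LOW selects (M_SCAN, A_WAIT)

mode=M_SCAN action=A_WAIT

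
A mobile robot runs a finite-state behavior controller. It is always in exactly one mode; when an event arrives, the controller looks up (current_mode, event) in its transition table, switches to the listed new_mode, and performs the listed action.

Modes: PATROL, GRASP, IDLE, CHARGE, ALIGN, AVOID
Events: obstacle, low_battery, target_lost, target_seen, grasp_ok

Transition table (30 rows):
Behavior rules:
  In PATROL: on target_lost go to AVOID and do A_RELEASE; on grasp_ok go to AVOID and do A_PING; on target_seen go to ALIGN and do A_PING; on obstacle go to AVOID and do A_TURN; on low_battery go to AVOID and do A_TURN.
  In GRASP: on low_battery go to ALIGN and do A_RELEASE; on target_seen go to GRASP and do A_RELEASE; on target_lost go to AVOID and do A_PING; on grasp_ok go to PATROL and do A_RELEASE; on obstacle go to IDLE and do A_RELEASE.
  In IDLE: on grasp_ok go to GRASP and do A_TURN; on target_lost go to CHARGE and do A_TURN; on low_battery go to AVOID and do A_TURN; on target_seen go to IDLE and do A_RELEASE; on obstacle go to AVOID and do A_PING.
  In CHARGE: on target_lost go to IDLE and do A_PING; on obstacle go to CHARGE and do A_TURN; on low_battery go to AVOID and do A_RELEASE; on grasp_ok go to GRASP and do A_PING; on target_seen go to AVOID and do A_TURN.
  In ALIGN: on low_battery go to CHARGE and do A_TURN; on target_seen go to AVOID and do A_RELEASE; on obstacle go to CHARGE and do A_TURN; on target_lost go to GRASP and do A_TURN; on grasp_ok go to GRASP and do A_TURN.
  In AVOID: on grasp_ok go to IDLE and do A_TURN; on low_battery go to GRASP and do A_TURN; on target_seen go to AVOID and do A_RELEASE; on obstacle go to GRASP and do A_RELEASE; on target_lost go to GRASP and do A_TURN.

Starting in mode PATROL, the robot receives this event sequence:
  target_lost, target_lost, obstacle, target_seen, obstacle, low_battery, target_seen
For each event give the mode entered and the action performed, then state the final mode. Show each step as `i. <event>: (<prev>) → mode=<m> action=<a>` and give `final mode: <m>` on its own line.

final mode: GRASP

1. target_lost: (PATROL) → mode=AVOID action=A_RELEASE
2. target_lost: (AVOID) → mode=GRASP action=A_TURN
3. obstacle: (GRASP) → mode=IDLE action=A_RELEASE
4. target_seen: (IDLE) → mode=IDLE action=A_RELEASE
5. obstacle: (IDLE) → mode=AVOID action=A_PING
6. low_battery: (AVOID) → mode=GRASP action=A_TURN
7. target_seen: (GRASP) → mode=GRASP action=A_RELEASE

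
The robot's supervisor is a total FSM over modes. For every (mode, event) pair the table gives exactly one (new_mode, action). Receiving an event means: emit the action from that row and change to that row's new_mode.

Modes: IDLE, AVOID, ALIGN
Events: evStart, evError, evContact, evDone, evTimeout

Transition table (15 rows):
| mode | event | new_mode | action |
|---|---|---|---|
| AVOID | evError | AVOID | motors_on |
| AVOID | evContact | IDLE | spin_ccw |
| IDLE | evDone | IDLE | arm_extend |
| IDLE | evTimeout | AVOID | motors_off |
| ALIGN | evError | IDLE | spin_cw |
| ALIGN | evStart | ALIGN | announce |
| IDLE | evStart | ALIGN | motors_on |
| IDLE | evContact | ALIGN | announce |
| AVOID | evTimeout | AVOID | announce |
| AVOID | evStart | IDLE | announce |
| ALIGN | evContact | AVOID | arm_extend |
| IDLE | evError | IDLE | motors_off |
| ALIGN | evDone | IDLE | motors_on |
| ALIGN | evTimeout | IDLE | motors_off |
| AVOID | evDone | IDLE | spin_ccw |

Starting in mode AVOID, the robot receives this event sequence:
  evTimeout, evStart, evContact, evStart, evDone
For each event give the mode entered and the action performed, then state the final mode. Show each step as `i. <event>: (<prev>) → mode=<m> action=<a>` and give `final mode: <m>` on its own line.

final mode: IDLE

1. evTimeout: (AVOID) → mode=AVOID action=announce
2. evStart: (AVOID) → mode=IDLE action=announce
3. evContact: (IDLE) → mode=ALIGN action=announce
4. evStart: (ALIGN) → mode=ALIGN action=announce
5. evDone: (ALIGN) → mode=IDLE action=motors_on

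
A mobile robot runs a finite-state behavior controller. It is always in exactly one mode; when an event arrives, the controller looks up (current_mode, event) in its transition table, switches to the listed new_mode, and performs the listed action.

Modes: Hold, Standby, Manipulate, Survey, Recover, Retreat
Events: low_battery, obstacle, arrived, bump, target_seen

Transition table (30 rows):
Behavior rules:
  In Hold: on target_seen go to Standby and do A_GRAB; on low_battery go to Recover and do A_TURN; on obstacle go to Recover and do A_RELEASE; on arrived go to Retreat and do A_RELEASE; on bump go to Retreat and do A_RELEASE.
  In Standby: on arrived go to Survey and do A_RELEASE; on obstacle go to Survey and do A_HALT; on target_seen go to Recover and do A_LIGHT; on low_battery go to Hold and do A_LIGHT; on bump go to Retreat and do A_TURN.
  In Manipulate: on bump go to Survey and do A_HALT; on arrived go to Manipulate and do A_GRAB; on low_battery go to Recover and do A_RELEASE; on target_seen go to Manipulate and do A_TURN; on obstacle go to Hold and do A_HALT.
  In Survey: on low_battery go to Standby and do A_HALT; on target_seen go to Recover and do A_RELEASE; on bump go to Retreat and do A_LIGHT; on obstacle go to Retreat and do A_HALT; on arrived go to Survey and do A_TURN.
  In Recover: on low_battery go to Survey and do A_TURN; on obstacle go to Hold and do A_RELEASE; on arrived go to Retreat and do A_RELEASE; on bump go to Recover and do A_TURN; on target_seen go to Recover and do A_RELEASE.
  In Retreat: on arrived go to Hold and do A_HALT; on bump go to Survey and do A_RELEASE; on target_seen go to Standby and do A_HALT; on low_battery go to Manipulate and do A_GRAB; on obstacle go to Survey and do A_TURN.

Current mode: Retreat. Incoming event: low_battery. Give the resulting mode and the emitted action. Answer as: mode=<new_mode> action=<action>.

current mode = Retreat; filter table to that mode:
  (Retreat, arrived) → (Hold, A_HALT)
  (Retreat, bump) → (Survey, A_RELEASE)
  (Retreat, target_seen) → (Standby, A_HALT)
  (Retreat, low_battery) → (Manipulate, A_GRAB)  ← event matches
  (Retreat, obstacle) → (Survey, A_TURN)
event = low_battery selects (Manipulate, A_GRAB)

mode=Manipulate action=A_GRAB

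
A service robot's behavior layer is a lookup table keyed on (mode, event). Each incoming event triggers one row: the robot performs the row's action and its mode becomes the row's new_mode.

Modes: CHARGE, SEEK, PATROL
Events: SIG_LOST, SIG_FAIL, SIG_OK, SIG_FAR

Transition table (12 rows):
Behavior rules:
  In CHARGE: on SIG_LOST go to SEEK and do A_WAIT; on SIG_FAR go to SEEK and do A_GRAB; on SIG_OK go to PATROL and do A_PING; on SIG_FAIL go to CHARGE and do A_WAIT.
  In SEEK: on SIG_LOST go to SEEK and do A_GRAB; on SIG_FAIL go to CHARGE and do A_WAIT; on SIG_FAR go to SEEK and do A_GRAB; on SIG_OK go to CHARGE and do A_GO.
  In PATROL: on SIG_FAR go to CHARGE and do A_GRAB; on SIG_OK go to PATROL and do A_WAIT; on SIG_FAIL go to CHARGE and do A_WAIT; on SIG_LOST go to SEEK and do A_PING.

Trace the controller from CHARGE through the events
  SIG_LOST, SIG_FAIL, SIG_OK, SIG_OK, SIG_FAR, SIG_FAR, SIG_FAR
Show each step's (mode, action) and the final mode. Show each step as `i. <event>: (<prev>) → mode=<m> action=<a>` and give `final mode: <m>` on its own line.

1. SIG_LOST: (CHARGE) → mode=SEEK action=A_WAIT
2. SIG_FAIL: (SEEK) → mode=CHARGE action=A_WAIT
3. SIG_OK: (CHARGE) → mode=PATROL action=A_PING
4. SIG_OK: (PATROL) → mode=PATROL action=A_WAIT
5. SIG_FAR: (PATROL) → mode=CHARGE action=A_GRAB
6. SIG_FAR: (CHARGE) → mode=SEEK action=A_GRAB
7. SIG_FAR: (SEEK) → mode=SEEK action=A_GRAB

final mode: SEEK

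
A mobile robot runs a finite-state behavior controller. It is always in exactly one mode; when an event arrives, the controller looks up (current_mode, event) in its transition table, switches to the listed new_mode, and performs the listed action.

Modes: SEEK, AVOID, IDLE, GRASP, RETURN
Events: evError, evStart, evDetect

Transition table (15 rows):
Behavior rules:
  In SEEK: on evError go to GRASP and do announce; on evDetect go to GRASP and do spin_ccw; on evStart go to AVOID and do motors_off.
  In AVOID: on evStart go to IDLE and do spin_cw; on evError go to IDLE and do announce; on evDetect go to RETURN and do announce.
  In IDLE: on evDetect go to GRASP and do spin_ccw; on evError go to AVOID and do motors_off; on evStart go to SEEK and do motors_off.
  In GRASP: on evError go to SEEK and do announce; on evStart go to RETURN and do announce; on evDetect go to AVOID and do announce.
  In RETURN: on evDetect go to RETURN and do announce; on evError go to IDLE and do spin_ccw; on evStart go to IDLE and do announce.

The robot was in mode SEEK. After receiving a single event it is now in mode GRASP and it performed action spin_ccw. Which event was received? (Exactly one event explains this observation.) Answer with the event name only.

try evError: (SEEK, evError) → (GRASP, announce)
try evStart: (SEEK, evStart) → (AVOID, motors_off)
try evDetect: (SEEK, evDetect) → (GRASP, spin_ccw)  ← matches

evDetect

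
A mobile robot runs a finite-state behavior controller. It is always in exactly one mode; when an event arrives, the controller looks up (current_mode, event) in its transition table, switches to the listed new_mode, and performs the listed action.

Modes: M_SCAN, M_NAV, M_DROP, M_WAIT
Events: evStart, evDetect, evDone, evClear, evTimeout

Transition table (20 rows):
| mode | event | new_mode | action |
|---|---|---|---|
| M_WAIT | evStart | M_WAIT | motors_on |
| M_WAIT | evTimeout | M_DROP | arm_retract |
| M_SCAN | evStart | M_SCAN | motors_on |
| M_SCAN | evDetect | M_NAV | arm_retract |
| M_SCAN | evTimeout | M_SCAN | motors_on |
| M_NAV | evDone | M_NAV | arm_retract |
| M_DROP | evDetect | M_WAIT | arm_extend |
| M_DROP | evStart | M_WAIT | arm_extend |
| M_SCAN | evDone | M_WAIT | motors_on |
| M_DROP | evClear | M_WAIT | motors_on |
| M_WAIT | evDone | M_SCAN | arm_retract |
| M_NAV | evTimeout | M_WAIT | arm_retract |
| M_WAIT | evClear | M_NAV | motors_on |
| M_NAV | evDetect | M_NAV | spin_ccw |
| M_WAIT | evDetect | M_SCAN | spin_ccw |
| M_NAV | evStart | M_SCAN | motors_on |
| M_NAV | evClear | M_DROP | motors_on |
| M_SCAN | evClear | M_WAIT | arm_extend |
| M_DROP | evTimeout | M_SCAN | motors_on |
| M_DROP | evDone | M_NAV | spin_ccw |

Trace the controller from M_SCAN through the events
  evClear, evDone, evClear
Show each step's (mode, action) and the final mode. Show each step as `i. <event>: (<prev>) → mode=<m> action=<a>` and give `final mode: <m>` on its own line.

1. evClear: (M_SCAN) → mode=M_WAIT action=arm_extend
2. evDone: (M_WAIT) → mode=M_SCAN action=arm_retract
3. evClear: (M_SCAN) → mode=M_WAIT action=arm_extend

final mode: M_WAIT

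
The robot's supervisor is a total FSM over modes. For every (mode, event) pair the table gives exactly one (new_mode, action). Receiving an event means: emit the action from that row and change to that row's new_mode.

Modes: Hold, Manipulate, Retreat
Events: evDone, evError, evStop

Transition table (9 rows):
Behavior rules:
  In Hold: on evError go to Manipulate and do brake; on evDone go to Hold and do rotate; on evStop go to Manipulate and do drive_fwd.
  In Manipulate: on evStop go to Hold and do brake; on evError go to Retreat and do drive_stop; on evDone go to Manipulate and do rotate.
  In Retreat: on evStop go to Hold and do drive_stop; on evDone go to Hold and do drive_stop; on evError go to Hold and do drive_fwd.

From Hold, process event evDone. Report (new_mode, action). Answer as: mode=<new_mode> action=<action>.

mode=Hold action=rotate

current mode = Hold; filter table to that mode:
  (Hold, evError) → (Manipulate, brake)
  (Hold, evDone) → (Hold, rotate)  ← event matches
  (Hold, evStop) → (Manipulate, drive_fwd)
event = evDone selects (Hold, rotate)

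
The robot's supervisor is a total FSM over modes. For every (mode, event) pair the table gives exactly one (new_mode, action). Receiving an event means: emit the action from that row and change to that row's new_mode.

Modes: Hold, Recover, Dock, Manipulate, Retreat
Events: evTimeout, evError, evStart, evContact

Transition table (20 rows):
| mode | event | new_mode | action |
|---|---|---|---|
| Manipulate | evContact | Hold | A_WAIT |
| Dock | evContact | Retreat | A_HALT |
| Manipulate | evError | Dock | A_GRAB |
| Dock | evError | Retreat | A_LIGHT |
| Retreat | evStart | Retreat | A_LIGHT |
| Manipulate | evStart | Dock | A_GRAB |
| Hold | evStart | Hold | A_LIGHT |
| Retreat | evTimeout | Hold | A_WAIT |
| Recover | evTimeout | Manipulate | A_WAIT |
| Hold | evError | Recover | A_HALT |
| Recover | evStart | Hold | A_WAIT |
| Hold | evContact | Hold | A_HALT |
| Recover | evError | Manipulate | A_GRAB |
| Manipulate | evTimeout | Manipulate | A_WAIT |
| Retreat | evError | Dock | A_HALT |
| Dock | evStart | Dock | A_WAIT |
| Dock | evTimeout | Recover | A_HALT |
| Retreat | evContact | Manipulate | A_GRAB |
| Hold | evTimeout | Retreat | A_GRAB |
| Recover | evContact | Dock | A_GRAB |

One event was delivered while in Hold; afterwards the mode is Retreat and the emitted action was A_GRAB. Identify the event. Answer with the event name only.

evTimeout

try evTimeout: (Hold, evTimeout) → (Retreat, A_GRAB)  ← matches
try evError: (Hold, evError) → (Recover, A_HALT)
try evStart: (Hold, evStart) → (Hold, A_LIGHT)
try evContact: (Hold, evContact) → (Hold, A_HALT)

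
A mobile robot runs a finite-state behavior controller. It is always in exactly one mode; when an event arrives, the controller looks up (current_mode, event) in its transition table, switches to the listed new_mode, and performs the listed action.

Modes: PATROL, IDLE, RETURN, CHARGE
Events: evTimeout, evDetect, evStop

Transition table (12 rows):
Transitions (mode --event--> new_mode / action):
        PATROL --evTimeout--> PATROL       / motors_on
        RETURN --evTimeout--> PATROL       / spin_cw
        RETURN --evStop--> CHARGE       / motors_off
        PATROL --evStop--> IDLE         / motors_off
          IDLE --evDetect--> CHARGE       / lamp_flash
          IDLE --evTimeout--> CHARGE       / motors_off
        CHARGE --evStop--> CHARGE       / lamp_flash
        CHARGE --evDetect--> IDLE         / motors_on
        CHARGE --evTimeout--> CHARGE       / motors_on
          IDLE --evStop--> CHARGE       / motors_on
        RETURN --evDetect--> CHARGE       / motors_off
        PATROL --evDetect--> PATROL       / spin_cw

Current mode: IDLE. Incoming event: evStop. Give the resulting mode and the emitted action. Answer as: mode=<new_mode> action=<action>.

mode=CHARGE action=motors_on

current mode = IDLE; filter table to that mode:
  (IDLE, evDetect) → (CHARGE, lamp_flash)
  (IDLE, evTimeout) → (CHARGE, motors_off)
  (IDLE, evStop) → (CHARGE, motors_on)  ← event matches
event = evStop selects (CHARGE, motors_on)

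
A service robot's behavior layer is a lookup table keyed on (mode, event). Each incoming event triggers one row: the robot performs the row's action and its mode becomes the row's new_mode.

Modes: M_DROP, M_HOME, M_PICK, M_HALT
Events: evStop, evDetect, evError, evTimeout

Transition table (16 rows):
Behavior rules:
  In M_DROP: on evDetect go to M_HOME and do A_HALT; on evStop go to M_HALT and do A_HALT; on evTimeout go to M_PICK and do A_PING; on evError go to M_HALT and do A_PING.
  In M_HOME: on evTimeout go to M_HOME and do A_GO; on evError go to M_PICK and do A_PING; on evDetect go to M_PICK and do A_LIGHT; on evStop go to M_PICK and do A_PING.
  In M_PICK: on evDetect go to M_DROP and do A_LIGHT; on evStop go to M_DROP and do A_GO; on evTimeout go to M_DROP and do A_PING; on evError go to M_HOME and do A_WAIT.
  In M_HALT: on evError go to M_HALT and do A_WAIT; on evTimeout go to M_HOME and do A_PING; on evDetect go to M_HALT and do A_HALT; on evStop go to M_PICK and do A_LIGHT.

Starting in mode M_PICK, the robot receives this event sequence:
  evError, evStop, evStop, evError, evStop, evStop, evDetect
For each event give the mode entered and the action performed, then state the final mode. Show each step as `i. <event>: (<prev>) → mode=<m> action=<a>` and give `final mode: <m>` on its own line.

final mode: M_HOME

1. evError: (M_PICK) → mode=M_HOME action=A_WAIT
2. evStop: (M_HOME) → mode=M_PICK action=A_PING
3. evStop: (M_PICK) → mode=M_DROP action=A_GO
4. evError: (M_DROP) → mode=M_HALT action=A_PING
5. evStop: (M_HALT) → mode=M_PICK action=A_LIGHT
6. evStop: (M_PICK) → mode=M_DROP action=A_GO
7. evDetect: (M_DROP) → mode=M_HOME action=A_HALT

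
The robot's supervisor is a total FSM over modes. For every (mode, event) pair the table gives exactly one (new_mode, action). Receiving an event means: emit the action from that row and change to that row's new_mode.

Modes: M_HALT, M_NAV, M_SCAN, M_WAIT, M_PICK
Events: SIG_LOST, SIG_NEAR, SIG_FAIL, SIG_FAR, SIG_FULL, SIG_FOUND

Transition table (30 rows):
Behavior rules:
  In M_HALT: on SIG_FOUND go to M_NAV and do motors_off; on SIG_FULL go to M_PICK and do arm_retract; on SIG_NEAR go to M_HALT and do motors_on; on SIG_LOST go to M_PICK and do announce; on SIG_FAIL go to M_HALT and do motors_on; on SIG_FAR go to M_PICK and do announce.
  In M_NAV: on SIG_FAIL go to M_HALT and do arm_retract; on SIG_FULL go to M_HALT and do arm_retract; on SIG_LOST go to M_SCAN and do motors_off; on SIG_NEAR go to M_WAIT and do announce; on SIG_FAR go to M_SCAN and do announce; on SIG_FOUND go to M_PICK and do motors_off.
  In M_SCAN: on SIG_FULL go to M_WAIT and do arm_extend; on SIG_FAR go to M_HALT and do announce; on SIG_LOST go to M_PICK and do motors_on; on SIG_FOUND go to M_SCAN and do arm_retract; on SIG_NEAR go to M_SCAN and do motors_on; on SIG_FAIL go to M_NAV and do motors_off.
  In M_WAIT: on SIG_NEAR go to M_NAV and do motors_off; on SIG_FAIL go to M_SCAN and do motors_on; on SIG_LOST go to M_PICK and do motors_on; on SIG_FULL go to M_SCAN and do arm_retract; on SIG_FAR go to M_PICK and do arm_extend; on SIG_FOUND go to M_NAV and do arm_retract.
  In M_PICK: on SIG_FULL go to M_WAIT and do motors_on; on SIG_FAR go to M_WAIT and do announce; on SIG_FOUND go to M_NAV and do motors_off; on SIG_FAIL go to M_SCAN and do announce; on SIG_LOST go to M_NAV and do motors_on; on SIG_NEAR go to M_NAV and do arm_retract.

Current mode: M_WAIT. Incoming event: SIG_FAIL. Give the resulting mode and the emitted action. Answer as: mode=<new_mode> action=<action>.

current mode = M_WAIT; filter table to that mode:
  (M_WAIT, SIG_NEAR) → (M_NAV, motors_off)
  (M_WAIT, SIG_FAIL) → (M_SCAN, motors_on)  ← event matches
  (M_WAIT, SIG_LOST) → (M_PICK, motors_on)
  (M_WAIT, SIG_FULL) → (M_SCAN, arm_retract)
  (M_WAIT, SIG_FAR) → (M_PICK, arm_extend)
  (M_WAIT, SIG_FOUND) → (M_NAV, arm_retract)
event = SIG_FAIL selects (M_SCAN, motors_on)

mode=M_SCAN action=motors_on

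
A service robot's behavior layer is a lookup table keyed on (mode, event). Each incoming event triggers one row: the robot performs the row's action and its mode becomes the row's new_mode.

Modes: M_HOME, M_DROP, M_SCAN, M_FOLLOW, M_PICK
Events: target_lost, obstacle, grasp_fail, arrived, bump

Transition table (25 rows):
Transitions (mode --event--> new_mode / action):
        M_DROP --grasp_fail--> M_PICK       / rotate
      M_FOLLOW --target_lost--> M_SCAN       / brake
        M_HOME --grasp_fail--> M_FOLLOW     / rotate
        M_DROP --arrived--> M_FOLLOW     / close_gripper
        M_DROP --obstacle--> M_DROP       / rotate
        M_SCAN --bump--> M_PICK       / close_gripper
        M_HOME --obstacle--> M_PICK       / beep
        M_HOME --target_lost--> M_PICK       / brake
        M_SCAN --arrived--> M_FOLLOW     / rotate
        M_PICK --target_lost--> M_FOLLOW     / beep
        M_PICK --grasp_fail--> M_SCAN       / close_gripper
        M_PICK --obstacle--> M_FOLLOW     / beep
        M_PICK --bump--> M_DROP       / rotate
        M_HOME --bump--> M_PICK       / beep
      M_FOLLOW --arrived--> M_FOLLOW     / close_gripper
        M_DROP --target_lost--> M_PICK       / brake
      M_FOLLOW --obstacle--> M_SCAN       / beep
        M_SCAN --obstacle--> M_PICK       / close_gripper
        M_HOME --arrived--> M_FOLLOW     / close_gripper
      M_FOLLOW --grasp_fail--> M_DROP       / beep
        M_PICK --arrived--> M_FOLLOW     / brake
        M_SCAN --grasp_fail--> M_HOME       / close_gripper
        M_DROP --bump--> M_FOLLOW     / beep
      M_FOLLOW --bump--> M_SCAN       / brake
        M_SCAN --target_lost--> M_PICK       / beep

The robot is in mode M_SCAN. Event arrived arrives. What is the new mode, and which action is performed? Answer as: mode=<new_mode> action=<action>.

current mode = M_SCAN; filter table to that mode:
  (M_SCAN, bump) → (M_PICK, close_gripper)
  (M_SCAN, arrived) → (M_FOLLOW, rotate)  ← event matches
  (M_SCAN, obstacle) → (M_PICK, close_gripper)
  (M_SCAN, grasp_fail) → (M_HOME, close_gripper)
  (M_SCAN, target_lost) → (M_PICK, beep)
event = arrived selects (M_FOLLOW, rotate)

mode=M_FOLLOW action=rotate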